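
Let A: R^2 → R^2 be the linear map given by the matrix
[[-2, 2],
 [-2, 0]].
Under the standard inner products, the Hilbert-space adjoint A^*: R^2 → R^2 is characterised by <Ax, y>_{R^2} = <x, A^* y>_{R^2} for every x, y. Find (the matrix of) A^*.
A^* = A^T =
[[-2, -2],
 [2, 0]]

For real matrices with standard dot products, the defining identity <Ax, y> = <x, A^* y> gives (Ax)^T y = x^T (A^*) y, i.e. x^T A^T y = x^T (A^*) y. Since this holds for all x, y, we must have A^* = A^T. Therefore
A^* =
[[-2, -2],
 [2, 0]].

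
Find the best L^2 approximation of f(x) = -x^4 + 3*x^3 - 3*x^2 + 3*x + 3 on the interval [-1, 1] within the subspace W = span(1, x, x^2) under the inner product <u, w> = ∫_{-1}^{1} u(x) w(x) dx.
g(x) = -27*x^2/7 + 24*x/5 + 108/35

The best approximation g ∈ W is the orthogonal projection of f onto W. Writing g = a_0 + a_1 x + a_2 x^2, the coefficients solve the normal equations G · a = b where
  G_{ij} = <φ_i, φ_j> and b_i = <f, φ_i>, with φ_0 = 1, φ_1 = x, φ_2 = x^2.
G =
  [2, 0, 2/3]
  [0, 2/3, 0]
  [2/3, 0, 2/5],
b = (18/5, 16/5, 18/35).
Solving gives a_0 = 108/35, a_1 = 24/5, a_2 = -27/7, so
  g(x) = -27*x^2/7 + 24*x/5 + 108/35.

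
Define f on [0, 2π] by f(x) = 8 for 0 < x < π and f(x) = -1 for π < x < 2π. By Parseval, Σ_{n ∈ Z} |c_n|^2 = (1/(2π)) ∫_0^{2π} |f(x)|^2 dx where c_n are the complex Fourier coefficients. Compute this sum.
Σ |c_n|^2 = 65/2

Parseval equates the L^2 energy of f (normalised by 1/(2π)) with the ℓ^2 sum of its Fourier coefficients: (1/(2π)) ∫_0^{2π} |f|^2 = Σ |c_n|^2.
Compute the left side: (1/(2π)) [∫_0^π 8^2 dx + ∫_π^{2π} (-1)^2 dx] = (1/(2π)) · (64π + 1π) = (64 + 1)/2 = 65/2.
So Σ_{n ∈ Z} |c_n|^2 = 65/2.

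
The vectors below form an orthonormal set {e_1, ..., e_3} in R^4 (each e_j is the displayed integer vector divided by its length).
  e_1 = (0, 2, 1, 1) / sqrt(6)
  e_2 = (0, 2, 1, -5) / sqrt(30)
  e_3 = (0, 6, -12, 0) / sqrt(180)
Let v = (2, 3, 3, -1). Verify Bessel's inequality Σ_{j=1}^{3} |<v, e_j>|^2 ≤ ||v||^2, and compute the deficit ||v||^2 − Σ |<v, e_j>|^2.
Σ |<v, e_j>|^2 = 19; ||v||^2 = 23; deficit = 4

Write each e_j = u_j / sqrt(<u_j, u_j>) where u_j is the displayed integer vector. Then <v, e_j> = <v, u_j> / sqrt(<u_j, u_j>), so |<v, e_j>|^2 = <v, u_j>^2 / <u_j, u_j>.
Coefficients: <v, e_1> = 8/sqrt(6), <v, e_2> = 14/sqrt(30), <v, e_3> = -18/sqrt(180).
Square and sum: Σ |<v, e_j>|^2 = 19.
Compute ||v||^2 = v·v = 23.
Deficit = 23 − 19 = 4 ≥ 0, confirming Bessel's inequality. (The deficit equals ||v − Σ <v,e_j> e_j||^2, the squared distance from v to span{e_j}.)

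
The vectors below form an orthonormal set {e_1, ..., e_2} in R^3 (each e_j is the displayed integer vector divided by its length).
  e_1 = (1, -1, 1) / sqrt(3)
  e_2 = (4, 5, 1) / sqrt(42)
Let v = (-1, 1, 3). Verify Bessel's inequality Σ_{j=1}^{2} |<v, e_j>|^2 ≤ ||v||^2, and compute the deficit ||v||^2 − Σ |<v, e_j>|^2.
Σ |<v, e_j>|^2 = 5/7; ||v||^2 = 11; deficit = 72/7

Write each e_j = u_j / sqrt(<u_j, u_j>) where u_j is the displayed integer vector. Then <v, e_j> = <v, u_j> / sqrt(<u_j, u_j>), so |<v, e_j>|^2 = <v, u_j>^2 / <u_j, u_j>.
Coefficients: <v, e_1> = 1/sqrt(3), <v, e_2> = 4/sqrt(42).
Square and sum: Σ |<v, e_j>|^2 = 5/7.
Compute ||v||^2 = v·v = 11.
Deficit = 11 − 5/7 = 72/7 ≥ 0, confirming Bessel's inequality. (The deficit equals ||v − Σ <v,e_j> e_j||^2, the squared distance from v to span{e_j}.)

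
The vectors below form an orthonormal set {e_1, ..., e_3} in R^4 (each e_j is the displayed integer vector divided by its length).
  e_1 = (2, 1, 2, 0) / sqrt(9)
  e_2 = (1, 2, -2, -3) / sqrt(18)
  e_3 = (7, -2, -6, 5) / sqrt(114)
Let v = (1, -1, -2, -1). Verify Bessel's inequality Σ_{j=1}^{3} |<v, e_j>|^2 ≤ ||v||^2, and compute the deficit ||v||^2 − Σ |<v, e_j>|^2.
Σ |<v, e_j>|^2 = 299/57; ||v||^2 = 7; deficit = 100/57

Write each e_j = u_j / sqrt(<u_j, u_j>) where u_j is the displayed integer vector. Then <v, e_j> = <v, u_j> / sqrt(<u_j, u_j>), so |<v, e_j>|^2 = <v, u_j>^2 / <u_j, u_j>.
Coefficients: <v, e_1> = -3/sqrt(9), <v, e_2> = 6/sqrt(18), <v, e_3> = 16/sqrt(114).
Square and sum: Σ |<v, e_j>|^2 = 299/57.
Compute ||v||^2 = v·v = 7.
Deficit = 7 − 299/57 = 100/57 ≥ 0, confirming Bessel's inequality. (The deficit equals ||v − Σ <v,e_j> e_j||^2, the squared distance from v to span{e_j}.)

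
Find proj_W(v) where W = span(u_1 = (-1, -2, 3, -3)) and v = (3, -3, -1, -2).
proj_W(v) = (-6/23, -12/23, 18/23, -18/23)

Set up U = [u_1 | ... | u_1] ∈ R^(4×1). The projector onto W = col(U) is P = U (U^T U)^(-1) U^T.
Compute U^T U =
  [23],
and U^T v = (6).
Solve U^T U · c = U^T v for the coefficients: c = (6/23). The projection is proj_W(v) = U c.
Check: (v - proj_W(v)) · u_1 = 0  (should be 0).
Result: proj_W(v) = (-6/23, -12/23, 18/23, -18/23).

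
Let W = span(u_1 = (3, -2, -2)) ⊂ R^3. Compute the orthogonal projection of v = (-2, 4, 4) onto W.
proj_W(v) = (-66/17, 44/17, 44/17)

Set up U = [u_1 | ... | u_1] ∈ R^(3×1). The projector onto W = col(U) is P = U (U^T U)^(-1) U^T.
Compute U^T U =
  [17],
and U^T v = (-22).
Solve U^T U · c = U^T v for the coefficients: c = (-22/17). The projection is proj_W(v) = U c.
Check: (v - proj_W(v)) · u_1 = 0  (should be 0).
Result: proj_W(v) = (-66/17, 44/17, 44/17).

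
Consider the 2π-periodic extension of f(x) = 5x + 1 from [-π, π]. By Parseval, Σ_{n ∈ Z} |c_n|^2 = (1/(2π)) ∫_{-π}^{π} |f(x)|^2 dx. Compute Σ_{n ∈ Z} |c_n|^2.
Σ |c_n|^2 = 25π^2/3 + 1

Expand and integrate term by term over [-π, π]:
  ∫ (5x)^2 dx = 25·(2π^3/3); ∫ 2·5·(1)·x dx = 0 (odd integrand); ∫ 1^2 dx = 1·2π.
So (1/(2π)) ∫_{-π}^{π} (5x + 1)^2 dx = 25π^2/3 + 1 = 25π^2/3 + 1.
Parseval ⇒ Σ |c_n|^2 = 25π^2/3 + 1.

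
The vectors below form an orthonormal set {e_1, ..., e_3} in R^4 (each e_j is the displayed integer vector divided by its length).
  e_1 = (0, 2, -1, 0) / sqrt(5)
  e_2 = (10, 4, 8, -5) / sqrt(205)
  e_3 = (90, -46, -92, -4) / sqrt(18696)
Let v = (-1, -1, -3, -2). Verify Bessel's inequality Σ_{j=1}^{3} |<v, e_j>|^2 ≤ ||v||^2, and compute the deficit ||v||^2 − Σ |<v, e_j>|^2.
Σ |<v, e_j>|^2 = 135/19; ||v||^2 = 15; deficit = 150/19

Write each e_j = u_j / sqrt(<u_j, u_j>) where u_j is the displayed integer vector. Then <v, e_j> = <v, u_j> / sqrt(<u_j, u_j>), so |<v, e_j>|^2 = <v, u_j>^2 / <u_j, u_j>.
Coefficients: <v, e_1> = 1/sqrt(5), <v, e_2> = -28/sqrt(205), <v, e_3> = 240/sqrt(18696).
Square and sum: Σ |<v, e_j>|^2 = 135/19.
Compute ||v||^2 = v·v = 15.
Deficit = 15 − 135/19 = 150/19 ≥ 0, confirming Bessel's inequality. (The deficit equals ||v − Σ <v,e_j> e_j||^2, the squared distance from v to span{e_j}.)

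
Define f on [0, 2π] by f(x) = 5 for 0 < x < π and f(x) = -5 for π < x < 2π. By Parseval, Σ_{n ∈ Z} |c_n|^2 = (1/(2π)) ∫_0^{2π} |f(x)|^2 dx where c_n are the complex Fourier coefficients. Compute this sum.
Σ |c_n|^2 = 25

Parseval equates the L^2 energy of f (normalised by 1/(2π)) with the ℓ^2 sum of its Fourier coefficients: (1/(2π)) ∫_0^{2π} |f|^2 = Σ |c_n|^2.
Compute the left side: (1/(2π)) [∫_0^π 5^2 dx + ∫_π^{2π} (-5)^2 dx] = (1/(2π)) · (25π + 25π) = (25 + 25)/2 = 25.
So Σ_{n ∈ Z} |c_n|^2 = 25.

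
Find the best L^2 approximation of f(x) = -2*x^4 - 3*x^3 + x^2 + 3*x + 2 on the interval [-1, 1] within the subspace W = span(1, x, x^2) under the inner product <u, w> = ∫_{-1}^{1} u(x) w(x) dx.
g(x) = -5*x^2/7 + 6*x/5 + 76/35

The best approximation g ∈ W is the orthogonal projection of f onto W. Writing g = a_0 + a_1 x + a_2 x^2, the coefficients solve the normal equations G · a = b where
  G_{ij} = <φ_i, φ_j> and b_i = <f, φ_i>, with φ_0 = 1, φ_1 = x, φ_2 = x^2.
G =
  [2, 0, 2/3]
  [0, 2/3, 0]
  [2/3, 0, 2/5],
b = (58/15, 4/5, 122/105).
Solving gives a_0 = 76/35, a_1 = 6/5, a_2 = -5/7, so
  g(x) = -5*x^2/7 + 6*x/5 + 76/35.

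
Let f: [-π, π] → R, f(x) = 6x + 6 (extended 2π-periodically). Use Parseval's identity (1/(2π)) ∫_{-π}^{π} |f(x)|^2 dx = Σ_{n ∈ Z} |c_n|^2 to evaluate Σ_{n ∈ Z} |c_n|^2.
Σ |c_n|^2 = 12π^2 + 36

Expand and integrate term by term over [-π, π]:
  ∫ (6x)^2 dx = 36·(2π^3/3); ∫ 2·6·(6)·x dx = 0 (odd integrand); ∫ 6^2 dx = 36·2π.
So (1/(2π)) ∫_{-π}^{π} (6x + 6)^2 dx = 36π^2/3 + 36 = 12π^2 + 36.
Parseval ⇒ Σ |c_n|^2 = 12π^2 + 36.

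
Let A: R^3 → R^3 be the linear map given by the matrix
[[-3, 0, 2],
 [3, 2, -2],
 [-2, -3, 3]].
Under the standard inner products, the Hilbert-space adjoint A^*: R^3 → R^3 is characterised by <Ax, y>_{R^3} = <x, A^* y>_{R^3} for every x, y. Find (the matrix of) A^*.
A^* = A^T =
[[-3, 3, -2],
 [0, 2, -3],
 [2, -2, 3]]

For real matrices with standard dot products, the defining identity <Ax, y> = <x, A^* y> gives (Ax)^T y = x^T (A^*) y, i.e. x^T A^T y = x^T (A^*) y. Since this holds for all x, y, we must have A^* = A^T. Therefore
A^* =
[[-3, 3, -2],
 [0, 2, -3],
 [2, -2, 3]].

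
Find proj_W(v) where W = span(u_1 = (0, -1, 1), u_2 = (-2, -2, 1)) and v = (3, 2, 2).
proj_W(v) = (32/9, 8/9, 8/9)

Set up U = [u_1 | ... | u_2] ∈ R^(3×2). The projector onto W = col(U) is P = U (U^T U)^(-1) U^T.
Compute U^T U =
  [2, 3]
  [3, 9],
and U^T v = (0, -8).
Solve U^T U · c = U^T v for the coefficients: c = (8/3, -16/9). The projection is proj_W(v) = U c.
Check: (v - proj_W(v)) · u_1 = 0  (should be 0).
Check: (v - proj_W(v)) · u_2 = 0  (should be 0).
Result: proj_W(v) = (32/9, 8/9, 8/9).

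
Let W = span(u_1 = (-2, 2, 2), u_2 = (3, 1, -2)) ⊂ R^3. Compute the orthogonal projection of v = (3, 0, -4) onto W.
proj_W(v) = (99/26, -7/26, -38/13)

Set up U = [u_1 | ... | u_2] ∈ R^(3×2). The projector onto W = col(U) is P = U (U^T U)^(-1) U^T.
Compute U^T U =
  [12, -8]
  [-8, 14],
and U^T v = (-14, 17).
Solve U^T U · c = U^T v for the coefficients: c = (-15/26, 23/26). The projection is proj_W(v) = U c.
Check: (v - proj_W(v)) · u_1 = 0  (should be 0).
Check: (v - proj_W(v)) · u_2 = 0  (should be 0).
Result: proj_W(v) = (99/26, -7/26, -38/13).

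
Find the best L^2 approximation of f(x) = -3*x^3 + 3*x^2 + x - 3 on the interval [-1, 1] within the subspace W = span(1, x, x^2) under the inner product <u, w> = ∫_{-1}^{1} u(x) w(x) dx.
g(x) = 3*x^2 - 4*x/5 - 3

The best approximation g ∈ W is the orthogonal projection of f onto W. Writing g = a_0 + a_1 x + a_2 x^2, the coefficients solve the normal equations G · a = b where
  G_{ij} = <φ_i, φ_j> and b_i = <f, φ_i>, with φ_0 = 1, φ_1 = x, φ_2 = x^2.
G =
  [2, 0, 2/3]
  [0, 2/3, 0]
  [2/3, 0, 2/5],
b = (-4, -8/15, -4/5).
Solving gives a_0 = -3, a_1 = -4/5, a_2 = 3, so
  g(x) = 3*x^2 - 4*x/5 - 3.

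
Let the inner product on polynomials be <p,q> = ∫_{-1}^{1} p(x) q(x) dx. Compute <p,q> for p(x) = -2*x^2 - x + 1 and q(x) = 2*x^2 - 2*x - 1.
<p,q> = 2/5

Expand the product: p(x)·q(x) = -4*x^4 + 2*x^3 + 6*x^2 - x - 1.
∫_{-1}^{1} of each monomial x^k gives [2/(k+1) if k even, 0 if k odd]. Integrating term-by-term (or equivalently evaluating the antiderivative F(x) = -4*x^5/5 + x^4/2 + 2*x^3 - x^2/2 - x at the endpoints):
  F(1) − F(−1) = 1/5 − (-1/5) = 2/5.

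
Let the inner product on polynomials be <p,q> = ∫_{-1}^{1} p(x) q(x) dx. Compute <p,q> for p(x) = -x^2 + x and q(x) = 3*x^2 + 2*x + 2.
<p,q> = -6/5

Expand the product: p(x)·q(x) = -3*x^4 + x^3 + 2*x.
∫_{-1}^{1} of each monomial x^k gives [2/(k+1) if k even, 0 if k odd]. Integrating term-by-term (or equivalently evaluating the antiderivative F(x) = -3*x^5/5 + x^4/4 + x^2 at the endpoints):
  F(1) − F(−1) = 13/20 − (37/20) = -6/5.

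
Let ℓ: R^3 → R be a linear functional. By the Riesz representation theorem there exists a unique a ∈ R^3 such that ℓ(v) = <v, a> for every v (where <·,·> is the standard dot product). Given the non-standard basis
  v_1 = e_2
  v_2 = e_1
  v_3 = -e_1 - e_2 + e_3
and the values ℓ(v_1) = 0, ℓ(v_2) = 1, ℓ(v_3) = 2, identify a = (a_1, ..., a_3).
a = (1, 0, 3)

Write a = (a_1, ..., a_3) in the standard basis. For each basis vector v_i, ℓ(v_i) = <v_i, a> is a linear equation in the a_j's. Collect the n equations into a matrix system V a = ℓ, where row i of V is v_i (expressed in the standard basis). Since V is invertible (lower-triangular with 1s on the diagonal, up to permutation), solve by back-substitution:
  V =
[[0, 1, 0],
 [1, 0, 0],
 [-1, -1, 1]]
  V a = (0, 1, 2)
Solving gives a = (1, 0, 3).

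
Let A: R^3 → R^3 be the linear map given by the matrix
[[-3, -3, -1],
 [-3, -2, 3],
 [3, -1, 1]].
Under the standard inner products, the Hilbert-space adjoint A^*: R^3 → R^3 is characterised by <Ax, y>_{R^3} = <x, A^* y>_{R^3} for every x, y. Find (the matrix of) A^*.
A^* = A^T =
[[-3, -3, 3],
 [-3, -2, -1],
 [-1, 3, 1]]

For real matrices with standard dot products, the defining identity <Ax, y> = <x, A^* y> gives (Ax)^T y = x^T (A^*) y, i.e. x^T A^T y = x^T (A^*) y. Since this holds for all x, y, we must have A^* = A^T. Therefore
A^* =
[[-3, -3, 3],
 [-3, -2, -1],
 [-1, 3, 1]].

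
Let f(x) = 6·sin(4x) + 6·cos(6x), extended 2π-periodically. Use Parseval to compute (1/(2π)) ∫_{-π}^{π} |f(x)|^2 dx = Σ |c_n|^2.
Σ |c_n|^2 = 36

Expand |f|^2 and use orthogonality of {sin(nx), cos(mx)} on [-π, π]:
  ∫_{-π}^{π} sin(nx)^2 dx = π, ∫ cos(mx)^2 dx = π, and cross terms integrate to 0.
So ∫_{-π}^{π} f(x)^2 dx = 6^2 · π + 6^2 · π = (36 + 36)π.
Divide by 2π: (36 + 36)/2 = 36.
By Parseval, this equals Σ |c_n|^2.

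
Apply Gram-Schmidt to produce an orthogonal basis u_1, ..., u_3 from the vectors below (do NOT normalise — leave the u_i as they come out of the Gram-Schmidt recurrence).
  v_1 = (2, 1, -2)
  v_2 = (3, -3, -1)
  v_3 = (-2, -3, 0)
Orthogonal basis:
  u_1 = (2, 1, -2)
  u_2 = (17/9, -32/9, 1/9)
  u_3 = (-91/73, -52/73, -117/73)

Apply the Gram-Schmidt recurrence
  u_1 = v_1
  u_i = v_i − Σ_{j<i} ((v_i · u_j) / (u_j · u_j)) · u_j.

Step by step this gives:
  u_1 = (2, 1, -2)
  u_2 = (17/9, -32/9, 1/9)
  u_3 = (-91/73, -52/73, -117/73)

Orthogonality check:
  u_2 · u_1 = 0 (should be 0)
  u_3 · u_1 = 0 (should be 0)
  u_3 · u_2 = 0 (should be 0)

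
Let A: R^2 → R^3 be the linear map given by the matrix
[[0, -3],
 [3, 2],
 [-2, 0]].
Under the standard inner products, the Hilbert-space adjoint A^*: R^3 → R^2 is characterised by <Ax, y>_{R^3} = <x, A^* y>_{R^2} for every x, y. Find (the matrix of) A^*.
A^* = A^T =
[[0, 3, -2],
 [-3, 2, 0]]

For real matrices with standard dot products, the defining identity <Ax, y> = <x, A^* y> gives (Ax)^T y = x^T (A^*) y, i.e. x^T A^T y = x^T (A^*) y. Since this holds for all x, y, we must have A^* = A^T. Therefore
A^* =
[[0, 3, -2],
 [-3, 2, 0]].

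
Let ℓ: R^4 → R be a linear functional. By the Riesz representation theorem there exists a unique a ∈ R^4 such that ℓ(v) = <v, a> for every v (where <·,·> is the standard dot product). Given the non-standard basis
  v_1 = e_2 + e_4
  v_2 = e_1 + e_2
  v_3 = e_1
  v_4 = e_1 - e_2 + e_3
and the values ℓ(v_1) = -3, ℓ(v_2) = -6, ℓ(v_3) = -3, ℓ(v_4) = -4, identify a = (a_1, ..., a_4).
a = (-3, -3, -4, 0)

Write a = (a_1, ..., a_4) in the standard basis. For each basis vector v_i, ℓ(v_i) = <v_i, a> is a linear equation in the a_j's. Collect the n equations into a matrix system V a = ℓ, where row i of V is v_i (expressed in the standard basis). Since V is invertible (lower-triangular with 1s on the diagonal, up to permutation), solve by back-substitution:
  V =
[[0, 1, 0, 1],
 [1, 1, 0, 0],
 [1, 0, 0, 0],
 [1, -1, 1, 0]]
  V a = (-3, -6, -3, -4)
Solving gives a = (-3, -3, -4, 0).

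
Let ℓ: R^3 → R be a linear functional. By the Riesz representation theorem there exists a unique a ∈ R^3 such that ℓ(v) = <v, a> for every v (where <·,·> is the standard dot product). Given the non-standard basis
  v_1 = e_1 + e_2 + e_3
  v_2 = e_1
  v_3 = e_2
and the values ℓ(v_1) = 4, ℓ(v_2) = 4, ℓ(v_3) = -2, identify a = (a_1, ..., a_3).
a = (4, -2, 2)

Write a = (a_1, ..., a_3) in the standard basis. For each basis vector v_i, ℓ(v_i) = <v_i, a> is a linear equation in the a_j's. Collect the n equations into a matrix system V a = ℓ, where row i of V is v_i (expressed in the standard basis). Since V is invertible (lower-triangular with 1s on the diagonal, up to permutation), solve by back-substitution:
  V =
[[1, 1, 1],
 [1, 0, 0],
 [0, 1, 0]]
  V a = (4, 4, -2)
Solving gives a = (4, -2, 2).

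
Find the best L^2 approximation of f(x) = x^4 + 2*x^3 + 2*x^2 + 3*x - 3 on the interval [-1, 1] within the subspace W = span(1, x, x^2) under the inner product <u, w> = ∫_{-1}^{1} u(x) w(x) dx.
g(x) = 20*x^2/7 + 21*x/5 - 108/35

The best approximation g ∈ W is the orthogonal projection of f onto W. Writing g = a_0 + a_1 x + a_2 x^2, the coefficients solve the normal equations G · a = b where
  G_{ij} = <φ_i, φ_j> and b_i = <f, φ_i>, with φ_0 = 1, φ_1 = x, φ_2 = x^2.
G =
  [2, 0, 2/3]
  [0, 2/3, 0]
  [2/3, 0, 2/5],
b = (-64/15, 14/5, -32/35).
Solving gives a_0 = -108/35, a_1 = 21/5, a_2 = 20/7, so
  g(x) = 20*x^2/7 + 21*x/5 - 108/35.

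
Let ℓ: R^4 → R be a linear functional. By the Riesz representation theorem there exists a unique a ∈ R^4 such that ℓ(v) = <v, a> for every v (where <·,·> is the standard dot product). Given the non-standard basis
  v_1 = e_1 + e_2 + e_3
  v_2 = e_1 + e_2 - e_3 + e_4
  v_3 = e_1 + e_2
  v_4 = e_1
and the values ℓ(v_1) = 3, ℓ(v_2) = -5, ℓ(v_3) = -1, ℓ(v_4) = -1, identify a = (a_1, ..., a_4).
a = (-1, 0, 4, 0)

Write a = (a_1, ..., a_4) in the standard basis. For each basis vector v_i, ℓ(v_i) = <v_i, a> is a linear equation in the a_j's. Collect the n equations into a matrix system V a = ℓ, where row i of V is v_i (expressed in the standard basis). Since V is invertible (lower-triangular with 1s on the diagonal, up to permutation), solve by back-substitution:
  V =
[[1, 1, 1, 0],
 [1, 1, -1, 1],
 [1, 1, 0, 0],
 [1, 0, 0, 0]]
  V a = (3, -5, -1, -1)
Solving gives a = (-1, 0, 4, 0).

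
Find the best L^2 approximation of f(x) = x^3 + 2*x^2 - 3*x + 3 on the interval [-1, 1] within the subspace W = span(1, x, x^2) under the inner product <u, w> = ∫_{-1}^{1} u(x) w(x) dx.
g(x) = 2*x^2 - 12*x/5 + 3

The best approximation g ∈ W is the orthogonal projection of f onto W. Writing g = a_0 + a_1 x + a_2 x^2, the coefficients solve the normal equations G · a = b where
  G_{ij} = <φ_i, φ_j> and b_i = <f, φ_i>, with φ_0 = 1, φ_1 = x, φ_2 = x^2.
G =
  [2, 0, 2/3]
  [0, 2/3, 0]
  [2/3, 0, 2/5],
b = (22/3, -8/5, 14/5).
Solving gives a_0 = 3, a_1 = -12/5, a_2 = 2, so
  g(x) = 2*x^2 - 12*x/5 + 3.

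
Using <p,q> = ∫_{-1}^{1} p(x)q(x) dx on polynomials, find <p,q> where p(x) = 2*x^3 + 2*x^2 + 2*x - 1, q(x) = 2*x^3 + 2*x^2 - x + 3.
<p,q> = -118/105

Expand the product: p(x)·q(x) = 4*x^6 + 8*x^5 + 6*x^4 + 6*x^3 + 2*x^2 + 7*x - 3.
∫_{-1}^{1} of each monomial x^k gives [2/(k+1) if k even, 0 if k odd]. Integrating term-by-term (or equivalently evaluating the antiderivative F(x) = 4*x^7/7 + 4*x^6/3 + 6*x^5/5 + 3*x^4/2 + 2*x^3/3 + 7*x^2/2 - 3*x at the endpoints):
  F(1) − F(−1) = 202/35 − (724/105) = -118/105.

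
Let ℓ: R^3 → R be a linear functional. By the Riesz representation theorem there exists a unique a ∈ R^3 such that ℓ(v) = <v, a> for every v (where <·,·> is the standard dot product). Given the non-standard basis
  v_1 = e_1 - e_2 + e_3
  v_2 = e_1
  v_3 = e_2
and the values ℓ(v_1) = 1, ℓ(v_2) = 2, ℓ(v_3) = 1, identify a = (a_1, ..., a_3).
a = (2, 1, 0)

Write a = (a_1, ..., a_3) in the standard basis. For each basis vector v_i, ℓ(v_i) = <v_i, a> is a linear equation in the a_j's. Collect the n equations into a matrix system V a = ℓ, where row i of V is v_i (expressed in the standard basis). Since V is invertible (lower-triangular with 1s on the diagonal, up to permutation), solve by back-substitution:
  V =
[[1, -1, 1],
 [1, 0, 0],
 [0, 1, 0]]
  V a = (1, 2, 1)
Solving gives a = (2, 1, 0).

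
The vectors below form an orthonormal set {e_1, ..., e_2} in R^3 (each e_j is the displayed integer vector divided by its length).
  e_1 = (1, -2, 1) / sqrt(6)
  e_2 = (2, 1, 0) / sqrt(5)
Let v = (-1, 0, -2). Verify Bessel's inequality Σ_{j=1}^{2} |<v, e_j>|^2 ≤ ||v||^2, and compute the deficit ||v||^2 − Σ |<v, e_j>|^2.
Σ |<v, e_j>|^2 = 23/10; ||v||^2 = 5; deficit = 27/10

Write each e_j = u_j / sqrt(<u_j, u_j>) where u_j is the displayed integer vector. Then <v, e_j> = <v, u_j> / sqrt(<u_j, u_j>), so |<v, e_j>|^2 = <v, u_j>^2 / <u_j, u_j>.
Coefficients: <v, e_1> = -3/sqrt(6), <v, e_2> = -2/sqrt(5).
Square and sum: Σ |<v, e_j>|^2 = 23/10.
Compute ||v||^2 = v·v = 5.
Deficit = 5 − 23/10 = 27/10 ≥ 0, confirming Bessel's inequality. (The deficit equals ||v − Σ <v,e_j> e_j||^2, the squared distance from v to span{e_j}.)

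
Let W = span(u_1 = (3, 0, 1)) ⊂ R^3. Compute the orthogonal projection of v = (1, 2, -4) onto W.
proj_W(v) = (-3/10, 0, -1/10)

Set up U = [u_1 | ... | u_1] ∈ R^(3×1). The projector onto W = col(U) is P = U (U^T U)^(-1) U^T.
Compute U^T U =
  [10],
and U^T v = (-1).
Solve U^T U · c = U^T v for the coefficients: c = (-1/10). The projection is proj_W(v) = U c.
Check: (v - proj_W(v)) · u_1 = 0  (should be 0).
Result: proj_W(v) = (-3/10, 0, -1/10).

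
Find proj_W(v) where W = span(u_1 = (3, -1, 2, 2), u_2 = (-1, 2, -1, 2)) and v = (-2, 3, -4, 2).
proj_W(v) = (-55/19, 580/171, -413/171, 334/171)

Set up U = [u_1 | ... | u_2] ∈ R^(4×2). The projector onto W = col(U) is P = U (U^T U)^(-1) U^T.
Compute U^T U =
  [18, -3]
  [-3, 10],
and U^T v = (-13, 16).
Solve U^T U · c = U^T v for the coefficients: c = (-82/171, 83/57). The projection is proj_W(v) = U c.
Check: (v - proj_W(v)) · u_1 = 0  (should be 0).
Check: (v - proj_W(v)) · u_2 = 0  (should be 0).
Result: proj_W(v) = (-55/19, 580/171, -413/171, 334/171).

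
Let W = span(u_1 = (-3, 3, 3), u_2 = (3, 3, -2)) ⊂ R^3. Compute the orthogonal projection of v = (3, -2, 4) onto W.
proj_W(v) = (-19/62, -83/62, 1/31)

Set up U = [u_1 | ... | u_2] ∈ R^(3×2). The projector onto W = col(U) is P = U (U^T U)^(-1) U^T.
Compute U^T U =
  [27, -6]
  [-6, 22],
and U^T v = (-3, -5).
Solve U^T U · c = U^T v for the coefficients: c = (-16/93, -17/62). The projection is proj_W(v) = U c.
Check: (v - proj_W(v)) · u_1 = 0  (should be 0).
Check: (v - proj_W(v)) · u_2 = 0  (should be 0).
Result: proj_W(v) = (-19/62, -83/62, 1/31).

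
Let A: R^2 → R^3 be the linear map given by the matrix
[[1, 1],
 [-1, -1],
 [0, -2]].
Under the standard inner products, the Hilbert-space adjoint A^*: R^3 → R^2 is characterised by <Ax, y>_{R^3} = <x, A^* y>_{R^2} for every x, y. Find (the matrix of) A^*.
A^* = A^T =
[[1, -1, 0],
 [1, -1, -2]]

For real matrices with standard dot products, the defining identity <Ax, y> = <x, A^* y> gives (Ax)^T y = x^T (A^*) y, i.e. x^T A^T y = x^T (A^*) y. Since this holds for all x, y, we must have A^* = A^T. Therefore
A^* =
[[1, -1, 0],
 [1, -1, -2]].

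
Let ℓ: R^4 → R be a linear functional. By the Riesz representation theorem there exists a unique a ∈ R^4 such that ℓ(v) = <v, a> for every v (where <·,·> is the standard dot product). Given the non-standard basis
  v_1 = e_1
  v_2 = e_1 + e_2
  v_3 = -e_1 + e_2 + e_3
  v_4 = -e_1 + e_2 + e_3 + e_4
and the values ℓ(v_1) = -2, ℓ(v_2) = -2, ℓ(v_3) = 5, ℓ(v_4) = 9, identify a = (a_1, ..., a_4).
a = (-2, 0, 3, 4)

Write a = (a_1, ..., a_4) in the standard basis. For each basis vector v_i, ℓ(v_i) = <v_i, a> is a linear equation in the a_j's. Collect the n equations into a matrix system V a = ℓ, where row i of V is v_i (expressed in the standard basis). Since V is invertible (lower-triangular with 1s on the diagonal, up to permutation), solve by back-substitution:
  V =
[[1, 0, 0, 0],
 [1, 1, 0, 0],
 [-1, 1, 1, 0],
 [-1, 1, 1, 1]]
  V a = (-2, -2, 5, 9)
Solving gives a = (-2, 0, 3, 4).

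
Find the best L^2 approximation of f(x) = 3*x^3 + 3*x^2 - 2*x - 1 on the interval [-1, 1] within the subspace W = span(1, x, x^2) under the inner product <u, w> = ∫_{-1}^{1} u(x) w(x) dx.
g(x) = 3*x^2 - x/5 - 1

The best approximation g ∈ W is the orthogonal projection of f onto W. Writing g = a_0 + a_1 x + a_2 x^2, the coefficients solve the normal equations G · a = b where
  G_{ij} = <φ_i, φ_j> and b_i = <f, φ_i>, with φ_0 = 1, φ_1 = x, φ_2 = x^2.
G =
  [2, 0, 2/3]
  [0, 2/3, 0]
  [2/3, 0, 2/5],
b = (0, -2/15, 8/15).
Solving gives a_0 = -1, a_1 = -1/5, a_2 = 3, so
  g(x) = 3*x^2 - x/5 - 1.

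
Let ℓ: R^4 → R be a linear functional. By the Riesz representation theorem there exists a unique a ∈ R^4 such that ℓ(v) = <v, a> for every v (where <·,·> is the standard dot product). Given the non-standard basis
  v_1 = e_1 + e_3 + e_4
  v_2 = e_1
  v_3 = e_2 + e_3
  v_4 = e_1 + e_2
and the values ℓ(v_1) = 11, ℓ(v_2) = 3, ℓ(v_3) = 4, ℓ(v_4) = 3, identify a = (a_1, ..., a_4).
a = (3, 0, 4, 4)

Write a = (a_1, ..., a_4) in the standard basis. For each basis vector v_i, ℓ(v_i) = <v_i, a> is a linear equation in the a_j's. Collect the n equations into a matrix system V a = ℓ, where row i of V is v_i (expressed in the standard basis). Since V is invertible (lower-triangular with 1s on the diagonal, up to permutation), solve by back-substitution:
  V =
[[1, 0, 1, 1],
 [1, 0, 0, 0],
 [0, 1, 1, 0],
 [1, 1, 0, 0]]
  V a = (11, 3, 4, 3)
Solving gives a = (3, 0, 4, 4).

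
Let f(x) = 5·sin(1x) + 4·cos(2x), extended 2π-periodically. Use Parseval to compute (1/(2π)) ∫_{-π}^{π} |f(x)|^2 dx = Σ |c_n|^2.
Σ |c_n|^2 = 41/2

Expand |f|^2 and use orthogonality of {sin(nx), cos(mx)} on [-π, π]:
  ∫_{-π}^{π} sin(nx)^2 dx = π, ∫ cos(mx)^2 dx = π, and cross terms integrate to 0.
So ∫_{-π}^{π} f(x)^2 dx = 5^2 · π + 4^2 · π = (25 + 16)π.
Divide by 2π: (25 + 16)/2 = 41/2.
By Parseval, this equals Σ |c_n|^2.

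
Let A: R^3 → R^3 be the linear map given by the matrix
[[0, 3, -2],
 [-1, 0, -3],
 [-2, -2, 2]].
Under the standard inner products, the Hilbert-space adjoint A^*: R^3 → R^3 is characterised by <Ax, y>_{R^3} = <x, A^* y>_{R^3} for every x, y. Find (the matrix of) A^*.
A^* = A^T =
[[0, -1, -2],
 [3, 0, -2],
 [-2, -3, 2]]

For real matrices with standard dot products, the defining identity <Ax, y> = <x, A^* y> gives (Ax)^T y = x^T (A^*) y, i.e. x^T A^T y = x^T (A^*) y. Since this holds for all x, y, we must have A^* = A^T. Therefore
A^* =
[[0, -1, -2],
 [3, 0, -2],
 [-2, -3, 2]].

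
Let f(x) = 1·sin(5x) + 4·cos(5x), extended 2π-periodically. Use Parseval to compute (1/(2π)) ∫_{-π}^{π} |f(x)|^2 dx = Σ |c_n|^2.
Σ |c_n|^2 = 17/2

Expand |f|^2 and use orthogonality of {sin(nx), cos(mx)} on [-π, π]:
  ∫_{-π}^{π} sin(nx)^2 dx = π, ∫ cos(mx)^2 dx = π, and cross terms integrate to 0.
So ∫_{-π}^{π} f(x)^2 dx = 1^2 · π + 4^2 · π = (1 + 16)π.
Divide by 2π: (1 + 16)/2 = 17/2.
By Parseval, this equals Σ |c_n|^2.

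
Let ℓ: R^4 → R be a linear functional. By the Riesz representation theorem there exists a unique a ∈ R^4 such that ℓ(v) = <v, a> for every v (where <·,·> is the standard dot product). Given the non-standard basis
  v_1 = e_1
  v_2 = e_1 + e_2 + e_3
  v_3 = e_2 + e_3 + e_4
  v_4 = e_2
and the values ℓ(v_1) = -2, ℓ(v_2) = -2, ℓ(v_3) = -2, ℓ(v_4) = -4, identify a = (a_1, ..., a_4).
a = (-2, -4, 4, -2)

Write a = (a_1, ..., a_4) in the standard basis. For each basis vector v_i, ℓ(v_i) = <v_i, a> is a linear equation in the a_j's. Collect the n equations into a matrix system V a = ℓ, where row i of V is v_i (expressed in the standard basis). Since V is invertible (lower-triangular with 1s on the diagonal, up to permutation), solve by back-substitution:
  V =
[[1, 0, 0, 0],
 [1, 1, 1, 0],
 [0, 1, 1, 1],
 [0, 1, 0, 0]]
  V a = (-2, -2, -2, -4)
Solving gives a = (-2, -4, 4, -2).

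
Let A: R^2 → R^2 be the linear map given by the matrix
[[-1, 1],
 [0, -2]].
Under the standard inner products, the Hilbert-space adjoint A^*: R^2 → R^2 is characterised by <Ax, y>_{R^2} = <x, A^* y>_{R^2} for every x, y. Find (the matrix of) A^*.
A^* = A^T =
[[-1, 0],
 [1, -2]]

For real matrices with standard dot products, the defining identity <Ax, y> = <x, A^* y> gives (Ax)^T y = x^T (A^*) y, i.e. x^T A^T y = x^T (A^*) y. Since this holds for all x, y, we must have A^* = A^T. Therefore
A^* =
[[-1, 0],
 [1, -2]].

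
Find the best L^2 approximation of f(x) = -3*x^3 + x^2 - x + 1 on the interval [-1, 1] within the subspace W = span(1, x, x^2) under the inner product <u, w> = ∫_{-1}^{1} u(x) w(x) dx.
g(x) = x^2 - 14*x/5 + 1

The best approximation g ∈ W is the orthogonal projection of f onto W. Writing g = a_0 + a_1 x + a_2 x^2, the coefficients solve the normal equations G · a = b where
  G_{ij} = <φ_i, φ_j> and b_i = <f, φ_i>, with φ_0 = 1, φ_1 = x, φ_2 = x^2.
G =
  [2, 0, 2/3]
  [0, 2/3, 0]
  [2/3, 0, 2/5],
b = (8/3, -28/15, 16/15).
Solving gives a_0 = 1, a_1 = -14/5, a_2 = 1, so
  g(x) = x^2 - 14*x/5 + 1.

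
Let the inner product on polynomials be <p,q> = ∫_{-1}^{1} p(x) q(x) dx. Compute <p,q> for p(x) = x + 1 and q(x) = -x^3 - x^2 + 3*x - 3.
<p,q> = -76/15

Expand the product: p(x)·q(x) = -x^4 - 2*x^3 + 2*x^2 - 3.
∫_{-1}^{1} of each monomial x^k gives [2/(k+1) if k even, 0 if k odd]. Integrating term-by-term (or equivalently evaluating the antiderivative F(x) = -x^5/5 - x^4/2 + 2*x^3/3 - 3*x at the endpoints):
  F(1) − F(−1) = -91/30 − (61/30) = -76/15.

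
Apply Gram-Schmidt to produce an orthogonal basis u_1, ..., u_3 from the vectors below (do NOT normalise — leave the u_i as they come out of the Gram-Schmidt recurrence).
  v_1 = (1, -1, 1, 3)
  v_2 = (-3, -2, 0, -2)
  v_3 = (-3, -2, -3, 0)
Orthogonal basis:
  u_1 = (1, -1, 1, 3)
  u_2 = (-29/12, -31/12, 7/12, -1/4)
  u_3 = (-104/155, -1/5, -488/155, 187/155)

Apply the Gram-Schmidt recurrence
  u_1 = v_1
  u_i = v_i − Σ_{j<i} ((v_i · u_j) / (u_j · u_j)) · u_j.

Step by step this gives:
  u_1 = (1, -1, 1, 3)
  u_2 = (-29/12, -31/12, 7/12, -1/4)
  u_3 = (-104/155, -1/5, -488/155, 187/155)

Orthogonality check:
  u_2 · u_1 = 0 (should be 0)
  u_3 · u_1 = 0 (should be 0)
  u_3 · u_2 = 0 (should be 0)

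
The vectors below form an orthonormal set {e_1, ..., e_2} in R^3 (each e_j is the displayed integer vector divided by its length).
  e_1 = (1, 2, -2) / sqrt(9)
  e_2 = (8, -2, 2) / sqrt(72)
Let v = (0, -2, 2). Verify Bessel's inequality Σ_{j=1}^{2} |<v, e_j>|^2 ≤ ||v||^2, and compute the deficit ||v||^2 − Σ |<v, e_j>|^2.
Σ |<v, e_j>|^2 = 8; ||v||^2 = 8; deficit = 0

Write each e_j = u_j / sqrt(<u_j, u_j>) where u_j is the displayed integer vector. Then <v, e_j> = <v, u_j> / sqrt(<u_j, u_j>), so |<v, e_j>|^2 = <v, u_j>^2 / <u_j, u_j>.
Coefficients: <v, e_1> = -8/sqrt(9), <v, e_2> = 8/sqrt(72).
Square and sum: Σ |<v, e_j>|^2 = 8.
Compute ||v||^2 = v·v = 8.
Deficit = 8 − 8 = 0 ≥ 0, confirming Bessel's inequality. (The deficit equals ||v − Σ <v,e_j> e_j||^2, the squared distance from v to span{e_j}.)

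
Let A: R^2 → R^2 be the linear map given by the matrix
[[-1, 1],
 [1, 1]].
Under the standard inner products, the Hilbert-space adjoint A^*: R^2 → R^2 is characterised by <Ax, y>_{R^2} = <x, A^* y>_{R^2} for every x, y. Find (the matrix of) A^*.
A^* = A^T =
[[-1, 1],
 [1, 1]]

For real matrices with standard dot products, the defining identity <Ax, y> = <x, A^* y> gives (Ax)^T y = x^T (A^*) y, i.e. x^T A^T y = x^T (A^*) y. Since this holds for all x, y, we must have A^* = A^T. Therefore
A^* =
[[-1, 1],
 [1, 1]].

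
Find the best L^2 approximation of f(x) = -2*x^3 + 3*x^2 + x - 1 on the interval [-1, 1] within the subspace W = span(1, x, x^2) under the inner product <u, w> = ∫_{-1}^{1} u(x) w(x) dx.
g(x) = 3*x^2 - x/5 - 1

The best approximation g ∈ W is the orthogonal projection of f onto W. Writing g = a_0 + a_1 x + a_2 x^2, the coefficients solve the normal equations G · a = b where
  G_{ij} = <φ_i, φ_j> and b_i = <f, φ_i>, with φ_0 = 1, φ_1 = x, φ_2 = x^2.
G =
  [2, 0, 2/3]
  [0, 2/3, 0]
  [2/3, 0, 2/5],
b = (0, -2/15, 8/15).
Solving gives a_0 = -1, a_1 = -1/5, a_2 = 3, so
  g(x) = 3*x^2 - x/5 - 1.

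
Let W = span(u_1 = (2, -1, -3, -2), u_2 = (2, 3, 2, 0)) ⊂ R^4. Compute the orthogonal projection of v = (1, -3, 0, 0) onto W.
proj_W(v) = (-102/281, -353/281, -352/281, -100/281)

Set up U = [u_1 | ... | u_2] ∈ R^(4×2). The projector onto W = col(U) is P = U (U^T U)^(-1) U^T.
Compute U^T U =
  [18, -5]
  [-5, 17],
and U^T v = (5, -7).
Solve U^T U · c = U^T v for the coefficients: c = (50/281, -101/281). The projection is proj_W(v) = U c.
Check: (v - proj_W(v)) · u_1 = 0  (should be 0).
Check: (v - proj_W(v)) · u_2 = 0  (should be 0).
Result: proj_W(v) = (-102/281, -353/281, -352/281, -100/281).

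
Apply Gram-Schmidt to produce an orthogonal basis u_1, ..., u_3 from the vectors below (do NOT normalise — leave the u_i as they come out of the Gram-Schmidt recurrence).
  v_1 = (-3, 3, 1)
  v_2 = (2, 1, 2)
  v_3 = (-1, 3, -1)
Orthogonal basis:
  u_1 = (-3, 3, 1)
  u_2 = (35/19, 22/19, 39/19)
  u_3 = (14/17, 112/85, -126/85)

Apply the Gram-Schmidt recurrence
  u_1 = v_1
  u_i = v_i − Σ_{j<i} ((v_i · u_j) / (u_j · u_j)) · u_j.

Step by step this gives:
  u_1 = (-3, 3, 1)
  u_2 = (35/19, 22/19, 39/19)
  u_3 = (14/17, 112/85, -126/85)

Orthogonality check:
  u_2 · u_1 = 0 (should be 0)
  u_3 · u_1 = 0 (should be 0)
  u_3 · u_2 = 0 (should be 0)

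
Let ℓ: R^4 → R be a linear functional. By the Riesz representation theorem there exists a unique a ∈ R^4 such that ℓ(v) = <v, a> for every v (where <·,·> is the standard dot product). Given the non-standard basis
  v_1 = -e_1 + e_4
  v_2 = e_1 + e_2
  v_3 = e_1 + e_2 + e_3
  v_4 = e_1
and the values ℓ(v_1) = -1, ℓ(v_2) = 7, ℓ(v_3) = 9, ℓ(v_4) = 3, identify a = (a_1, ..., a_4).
a = (3, 4, 2, 2)

Write a = (a_1, ..., a_4) in the standard basis. For each basis vector v_i, ℓ(v_i) = <v_i, a> is a linear equation in the a_j's. Collect the n equations into a matrix system V a = ℓ, where row i of V is v_i (expressed in the standard basis). Since V is invertible (lower-triangular with 1s on the diagonal, up to permutation), solve by back-substitution:
  V =
[[-1, 0, 0, 1],
 [1, 1, 0, 0],
 [1, 1, 1, 0],
 [1, 0, 0, 0]]
  V a = (-1, 7, 9, 3)
Solving gives a = (3, 4, 2, 2).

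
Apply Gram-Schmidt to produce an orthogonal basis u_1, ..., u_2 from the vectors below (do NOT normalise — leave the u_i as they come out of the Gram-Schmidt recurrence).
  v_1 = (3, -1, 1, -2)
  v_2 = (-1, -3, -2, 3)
Orthogonal basis:
  u_1 = (3, -1, 1, -2)
  u_2 = (3/5, -53/15, -22/15, 29/15)

Apply the Gram-Schmidt recurrence
  u_1 = v_1
  u_i = v_i − Σ_{j<i} ((v_i · u_j) / (u_j · u_j)) · u_j.

Step by step this gives:
  u_1 = (3, -1, 1, -2)
  u_2 = (3/5, -53/15, -22/15, 29/15)

Orthogonality check:
  u_2 · u_1 = 0 (should be 0)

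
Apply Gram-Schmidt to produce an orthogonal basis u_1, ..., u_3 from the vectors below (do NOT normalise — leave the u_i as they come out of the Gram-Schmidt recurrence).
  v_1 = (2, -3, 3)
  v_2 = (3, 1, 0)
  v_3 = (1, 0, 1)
Orthogonal basis:
  u_1 = (2, -3, 3)
  u_2 = (30/11, 31/22, -9/22)
  u_3 = (-24/211, 72/211, 88/211)

Apply the Gram-Schmidt recurrence
  u_1 = v_1
  u_i = v_i − Σ_{j<i} ((v_i · u_j) / (u_j · u_j)) · u_j.

Step by step this gives:
  u_1 = (2, -3, 3)
  u_2 = (30/11, 31/22, -9/22)
  u_3 = (-24/211, 72/211, 88/211)

Orthogonality check:
  u_2 · u_1 = 0 (should be 0)
  u_3 · u_1 = 0 (should be 0)
  u_3 · u_2 = 0 (should be 0)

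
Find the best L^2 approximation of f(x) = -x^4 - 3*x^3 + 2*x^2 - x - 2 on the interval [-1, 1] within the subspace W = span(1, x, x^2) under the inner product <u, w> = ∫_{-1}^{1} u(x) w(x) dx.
g(x) = 8*x^2/7 - 14*x/5 - 67/35

The best approximation g ∈ W is the orthogonal projection of f onto W. Writing g = a_0 + a_1 x + a_2 x^2, the coefficients solve the normal equations G · a = b where
  G_{ij} = <φ_i, φ_j> and b_i = <f, φ_i>, with φ_0 = 1, φ_1 = x, φ_2 = x^2.
G =
  [2, 0, 2/3]
  [0, 2/3, 0]
  [2/3, 0, 2/5],
b = (-46/15, -28/15, -86/105).
Solving gives a_0 = -67/35, a_1 = -14/5, a_2 = 8/7, so
  g(x) = 8*x^2/7 - 14*x/5 - 67/35.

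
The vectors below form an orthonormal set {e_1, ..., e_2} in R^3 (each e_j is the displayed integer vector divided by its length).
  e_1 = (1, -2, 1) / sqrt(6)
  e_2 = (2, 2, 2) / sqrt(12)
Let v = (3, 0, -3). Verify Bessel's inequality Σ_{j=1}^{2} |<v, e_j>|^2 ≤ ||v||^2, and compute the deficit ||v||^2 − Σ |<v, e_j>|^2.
Σ |<v, e_j>|^2 = 0; ||v||^2 = 18; deficit = 18

Write each e_j = u_j / sqrt(<u_j, u_j>) where u_j is the displayed integer vector. Then <v, e_j> = <v, u_j> / sqrt(<u_j, u_j>), so |<v, e_j>|^2 = <v, u_j>^2 / <u_j, u_j>.
Coefficients: <v, e_1> = 0/sqrt(6), <v, e_2> = 0/sqrt(12).
Square and sum: Σ |<v, e_j>|^2 = 0.
Compute ||v||^2 = v·v = 18.
Deficit = 18 − 0 = 18 ≥ 0, confirming Bessel's inequality. (The deficit equals ||v − Σ <v,e_j> e_j||^2, the squared distance from v to span{e_j}.)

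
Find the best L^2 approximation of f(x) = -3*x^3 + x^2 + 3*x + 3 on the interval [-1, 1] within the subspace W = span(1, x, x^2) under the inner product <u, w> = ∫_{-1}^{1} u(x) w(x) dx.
g(x) = x^2 + 6*x/5 + 3

The best approximation g ∈ W is the orthogonal projection of f onto W. Writing g = a_0 + a_1 x + a_2 x^2, the coefficients solve the normal equations G · a = b where
  G_{ij} = <φ_i, φ_j> and b_i = <f, φ_i>, with φ_0 = 1, φ_1 = x, φ_2 = x^2.
G =
  [2, 0, 2/3]
  [0, 2/3, 0]
  [2/3, 0, 2/5],
b = (20/3, 4/5, 12/5).
Solving gives a_0 = 3, a_1 = 6/5, a_2 = 1, so
  g(x) = x^2 + 6*x/5 + 3.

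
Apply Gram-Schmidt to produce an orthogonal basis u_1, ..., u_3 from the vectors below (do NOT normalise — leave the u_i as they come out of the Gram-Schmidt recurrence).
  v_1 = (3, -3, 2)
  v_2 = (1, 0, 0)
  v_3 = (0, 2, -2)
Orthogonal basis:
  u_1 = (3, -3, 2)
  u_2 = (13/22, 9/22, -3/11)
  u_3 = (0, -4/13, -6/13)

Apply the Gram-Schmidt recurrence
  u_1 = v_1
  u_i = v_i − Σ_{j<i} ((v_i · u_j) / (u_j · u_j)) · u_j.

Step by step this gives:
  u_1 = (3, -3, 2)
  u_2 = (13/22, 9/22, -3/11)
  u_3 = (0, -4/13, -6/13)

Orthogonality check:
  u_2 · u_1 = 0 (should be 0)
  u_3 · u_1 = 0 (should be 0)
  u_3 · u_2 = 0 (should be 0)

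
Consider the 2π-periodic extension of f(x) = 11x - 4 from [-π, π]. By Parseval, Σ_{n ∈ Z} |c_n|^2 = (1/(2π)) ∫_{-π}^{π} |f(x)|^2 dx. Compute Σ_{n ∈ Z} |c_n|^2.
Σ |c_n|^2 = 121π^2/3 + 16

Expand and integrate term by term over [-π, π]:
  ∫ (11x)^2 dx = 121·(2π^3/3); ∫ 2·11·(-4)·x dx = 0 (odd integrand); ∫ (-4)^2 dx = 16·2π.
So (1/(2π)) ∫_{-π}^{π} (11x - 4)^2 dx = 121π^2/3 + 16 = 121π^2/3 + 16.
Parseval ⇒ Σ |c_n|^2 = 121π^2/3 + 16.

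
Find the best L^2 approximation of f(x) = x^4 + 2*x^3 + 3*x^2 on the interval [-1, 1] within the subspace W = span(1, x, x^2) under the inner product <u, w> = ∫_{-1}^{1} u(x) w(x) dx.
g(x) = 27*x^2/7 + 6*x/5 - 3/35

The best approximation g ∈ W is the orthogonal projection of f onto W. Writing g = a_0 + a_1 x + a_2 x^2, the coefficients solve the normal equations G · a = b where
  G_{ij} = <φ_i, φ_j> and b_i = <f, φ_i>, with φ_0 = 1, φ_1 = x, φ_2 = x^2.
G =
  [2, 0, 2/3]
  [0, 2/3, 0]
  [2/3, 0, 2/5],
b = (12/5, 4/5, 52/35).
Solving gives a_0 = -3/35, a_1 = 6/5, a_2 = 27/7, so
  g(x) = 27*x^2/7 + 6*x/5 - 3/35.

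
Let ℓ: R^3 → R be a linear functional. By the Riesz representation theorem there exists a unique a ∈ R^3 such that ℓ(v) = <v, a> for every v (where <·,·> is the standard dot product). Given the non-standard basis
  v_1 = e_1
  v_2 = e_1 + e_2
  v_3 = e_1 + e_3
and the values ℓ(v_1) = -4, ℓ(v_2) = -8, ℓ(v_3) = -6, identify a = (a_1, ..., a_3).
a = (-4, -4, -2)

Write a = (a_1, ..., a_3) in the standard basis. For each basis vector v_i, ℓ(v_i) = <v_i, a> is a linear equation in the a_j's. Collect the n equations into a matrix system V a = ℓ, where row i of V is v_i (expressed in the standard basis). Since V is invertible (lower-triangular with 1s on the diagonal, up to permutation), solve by back-substitution:
  V =
[[1, 0, 0],
 [1, 1, 0],
 [1, 0, 1]]
  V a = (-4, -8, -6)
Solving gives a = (-4, -4, -2).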